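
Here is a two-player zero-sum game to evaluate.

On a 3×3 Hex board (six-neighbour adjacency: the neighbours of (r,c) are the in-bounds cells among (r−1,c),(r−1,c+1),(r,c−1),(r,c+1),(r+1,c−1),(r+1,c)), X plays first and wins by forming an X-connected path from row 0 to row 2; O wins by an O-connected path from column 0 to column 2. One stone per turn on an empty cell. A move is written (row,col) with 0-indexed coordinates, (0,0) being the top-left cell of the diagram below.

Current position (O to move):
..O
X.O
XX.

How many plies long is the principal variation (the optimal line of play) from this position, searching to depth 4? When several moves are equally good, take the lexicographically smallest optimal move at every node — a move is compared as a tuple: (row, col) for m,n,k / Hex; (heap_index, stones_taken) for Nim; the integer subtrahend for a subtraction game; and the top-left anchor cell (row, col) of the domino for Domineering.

ply 1, O at ..O/X.O/XX. | (0,0)=-1→O.O/X.O/XX.*; (0,1)=-1→.OO/X.O/XX.; (1,1)=-1→..O/XOO/XX.; (2,2)=-1→..O/X.O/XXO
ply 2, X at O.O/X.O/XX. | (0,1)=+1→OXO/X.O/XX.*; (1,1)=-1→O.O/XXO/XX.; (2,2)=-1→O.O/X.O/XXX
ply 3: OXO/X.O/XX. is terminal -1 (O); from ..O/X.O/XX. depth 4

PV length from [..O/X.O/XX.]: 2 plies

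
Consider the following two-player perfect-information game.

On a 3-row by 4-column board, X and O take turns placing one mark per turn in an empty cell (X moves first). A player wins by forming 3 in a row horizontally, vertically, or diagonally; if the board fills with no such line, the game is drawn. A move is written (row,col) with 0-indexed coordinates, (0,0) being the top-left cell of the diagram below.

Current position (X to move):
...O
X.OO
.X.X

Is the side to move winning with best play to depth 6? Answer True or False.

ply 1, X at ...O/X.OO/.X.X | (0,0)=-1→X..O/X.OO/.X.X; (0,1)=-1→.X.O/X.OO/.X.X; (0,2)=-1→..XO/X.OO/.X.X; (1,1)=+1→...O/XXOO/.X.X*; (2,0)=-1→...O/X.OO/XX.X; (2,2)=+1→...O/X.OO/.XXX
ply 2, O at ...O/XXOO/.X.X | (0,0)=-1→O..O/XXOO/.X.X*; (0,1)=-1→.O.O/XXOO/.X.X; (0,2)=-1→..OO/XXOO/.X.X; (2,0)=-1→...O/XXOO/OX.X; (2,2)=-1→...O/XXOO/.XOX
ply 3, X at O..O/XXOO/.X.X | (0,1)=+1→OX.O/XXOO/.X.X*; (0,2)=+1→O.XO/XXOO/.X.X; (2,0)=+1→O..O/XXOO/XX.X; (2,2)=+1→O..O/XXOO/.XXX
ply 4: OX.O/XXOO/.X.X is terminal -1 (O); from ...O/X.OO/.X.X depth 6

X winning at [...O/X.OO/.X.X]: True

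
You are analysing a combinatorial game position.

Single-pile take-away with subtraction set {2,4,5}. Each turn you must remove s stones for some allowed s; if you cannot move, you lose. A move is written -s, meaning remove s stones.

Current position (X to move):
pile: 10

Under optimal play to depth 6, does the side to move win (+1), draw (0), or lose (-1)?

p1 X@[10]: -2[8]+1* -4[6]-1 -5[5]-1
p2 O@[8]: -2[6]-1* -4[4]-1 -5[3]-1
p3 X@[6]: -2[4]-1 -4[2]-1 -5[1]+1*
p4 O@[1] terminal -1; root [10] d6

value(10, X) = +1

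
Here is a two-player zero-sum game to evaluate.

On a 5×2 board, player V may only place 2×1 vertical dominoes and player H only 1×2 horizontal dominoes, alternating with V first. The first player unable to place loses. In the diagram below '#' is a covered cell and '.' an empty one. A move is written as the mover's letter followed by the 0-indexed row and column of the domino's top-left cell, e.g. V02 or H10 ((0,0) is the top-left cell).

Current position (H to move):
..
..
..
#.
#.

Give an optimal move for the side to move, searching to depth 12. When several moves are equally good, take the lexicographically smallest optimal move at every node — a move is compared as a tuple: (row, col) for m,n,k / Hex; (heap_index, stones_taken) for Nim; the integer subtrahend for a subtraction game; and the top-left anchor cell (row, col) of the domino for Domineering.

[../../../#./#.] H move#1: H00:-1/##/../../#./#., H10:+1/../##/../#./#.*, H20:-1/../../##/#./#.
[../##/../#./#.] V move#2: V21:-1/../##/.#/##/#.*, V31:-1/../##/../##/##
[../##/.#/##/#.] H move#3: H00:+1/##/##/.#/##/#.*
[##/##/.#/##/#.] end (terminal -1, V#4); searched ../../../#./#. to 12

H's best at [../../../#./#.]: H10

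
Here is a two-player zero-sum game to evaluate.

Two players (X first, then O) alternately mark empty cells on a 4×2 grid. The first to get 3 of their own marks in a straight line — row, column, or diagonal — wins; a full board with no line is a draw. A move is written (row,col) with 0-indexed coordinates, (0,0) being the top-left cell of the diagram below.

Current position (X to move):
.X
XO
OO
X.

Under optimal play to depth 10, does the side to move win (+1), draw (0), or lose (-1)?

value(.X/XO/OO/X., X) = 0

[.X/XO/OO/X.] X move#1: (0,0):-1/XX/XO/OO/X., (3,1):+0/.X/XO/OO/XX*
[.X/XO/OO/XX] O move#2: (0,0):+0/OX/XO/OO/XX*
[OX/XO/OO/XX] end (terminal +0, X#3); searched .X/XO/OO/X. to 10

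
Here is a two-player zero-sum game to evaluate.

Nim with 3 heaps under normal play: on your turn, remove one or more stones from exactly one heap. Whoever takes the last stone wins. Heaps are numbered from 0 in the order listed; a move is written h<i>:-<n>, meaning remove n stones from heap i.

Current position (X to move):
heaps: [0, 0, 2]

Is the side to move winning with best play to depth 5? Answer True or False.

p1 X@[(0,0,2)]: h2:-1[(0,0,1)]-1 h2:-2[(0,0,0)]+1*
p2 O@[(0,0,0)] terminal -1; root [(0,0,2)] d5

X winning at [(0,0,2)]: True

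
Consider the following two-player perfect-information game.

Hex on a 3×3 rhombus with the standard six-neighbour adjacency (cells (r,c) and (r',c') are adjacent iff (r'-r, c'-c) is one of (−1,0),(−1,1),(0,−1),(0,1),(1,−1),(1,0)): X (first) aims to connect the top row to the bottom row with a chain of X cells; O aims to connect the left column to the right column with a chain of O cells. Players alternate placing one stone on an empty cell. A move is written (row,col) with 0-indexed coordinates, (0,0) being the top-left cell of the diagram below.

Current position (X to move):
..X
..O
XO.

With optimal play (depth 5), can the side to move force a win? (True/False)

X winning at [..X/..O/XO.]: True

p1 X@[..X/..O/XO.]: (0,0)[X.X/..O/XO.]+1* (0,1)[.XX/..O/XO.]+1 (1,0)[..X/X.O/XO.]+1 (1,1)[..X/.XO/XO.]+1 (2,2)[..X/..O/XOX]+1
p2 O@[X.X/..O/XO.]: (0,1)[XOX/..O/XO.]-1* (1,0)[X.X/O.O/XO.]-1 (1,1)[X.X/.OO/XO.]-1 (2,2)[X.X/..O/XOO]-1
p3 X@[XOX/..O/XO.]: (1,0)[XOX/X.O/XO.]+1* (1,1)[XOX/.XO/XO.]+1 (2,2)[XOX/..O/XOX]+1
p4 O@[XOX/X.O/XO.] terminal -1; root [..X/..O/XO.] d5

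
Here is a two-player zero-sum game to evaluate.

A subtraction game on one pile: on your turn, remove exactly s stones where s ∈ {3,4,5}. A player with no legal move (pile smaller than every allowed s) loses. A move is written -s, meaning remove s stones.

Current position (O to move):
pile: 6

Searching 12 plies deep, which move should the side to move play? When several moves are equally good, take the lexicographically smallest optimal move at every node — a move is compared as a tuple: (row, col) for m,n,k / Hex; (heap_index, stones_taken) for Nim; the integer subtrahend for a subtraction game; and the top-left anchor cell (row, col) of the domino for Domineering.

p1 O@[6]: -3[3]-1 -4[2]+1* -5[1]+1
p2 X@[2] terminal -1; root [6] d12

O's best at [6]: -4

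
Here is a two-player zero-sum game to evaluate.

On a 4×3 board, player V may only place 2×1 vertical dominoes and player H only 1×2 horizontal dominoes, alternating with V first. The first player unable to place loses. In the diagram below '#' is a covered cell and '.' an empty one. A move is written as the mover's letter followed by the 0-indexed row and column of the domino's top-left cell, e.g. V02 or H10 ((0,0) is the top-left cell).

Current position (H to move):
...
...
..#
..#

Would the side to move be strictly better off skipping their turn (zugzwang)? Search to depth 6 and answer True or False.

zugzwang(.../.../..#/..#, H) = False

[.../.../..#/..#] H move#1: H00:-1/##./.../..#/..#*, H01:-1/.##/.../..#/..#, H10:-1/.../##./..#/..#, H11:-1/.../.##/..#/..#, H20:-1/.../.../###/..#, H30:-1/.../.../..#/###
[##./.../..#/..#] V move#2: V02:-1/###/..#/..#/..#, V10:+1/##./#../#.#/..#*, V11:+1/##./.#./.##/..#, V20:+1/##./.../#.#/#.#, V21:+1/##./.../.##/.##
[##./#../#.#/..#] H move#3: H11:-1/##./###/#.#/..#*, H30:-1/##./#../#.#/###
[##./###/#.#/..#] V move#4: V21:+1/##./###/###/.##*
[##./###/###/.##] end (terminal -1, H#5); searched .../.../..#/..# to 6
if H skipped the turn, V would face:
~ [.../.../..#/..#] V move#1: V00:+1/#../#../..#/..#*, V01:+1/.#./.#./..#/..#, V02:+1/..#/..#/..#/..#, V10:-1/.../#../#.#/..#, V11:+1/.../.#./.##/..#, V20:+1/.../.../#.#/#.#, V21:+1/.../.../.##/.##
~ [#../#../..#/..#] H move#2: H01:-1/###/#../..#/..#*, H11:-1/#../###/..#/..#, H20:-1/#../#../###/..#, H30:-1/#../#../..#/###
~ [###/#../..#/..#] V move#3: V11:-1/###/##./.##/..#, V20:+1/###/#../#.#/#.#*, V21:+1/###/#../.##/.##
~ [###/#../#.#/#.#] H move#4: H11:-1/###/###/#.#/#.#*
~ [###/###/#.#/#.#] V move#5: V21:+1/###/###/###/###*
~ [###/###/###/###] end (terminal -1, H#6); searched .../.../..#/..# to 6
compare (H): move=-1 vs pass=-1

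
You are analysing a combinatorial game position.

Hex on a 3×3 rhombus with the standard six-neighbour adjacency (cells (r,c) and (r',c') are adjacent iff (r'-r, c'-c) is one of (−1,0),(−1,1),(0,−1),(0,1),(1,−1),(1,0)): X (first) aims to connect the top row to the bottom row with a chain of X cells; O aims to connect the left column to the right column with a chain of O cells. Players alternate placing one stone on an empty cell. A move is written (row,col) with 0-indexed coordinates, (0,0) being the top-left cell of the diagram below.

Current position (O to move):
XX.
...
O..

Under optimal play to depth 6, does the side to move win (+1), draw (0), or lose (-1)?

ply 1, O at XX./.../O.. | (0,2)=+1→XXO/.../O..*; (1,0)=-1→XX./O../O..; (1,1)=+1→XX./.O./O..; (1,2)=+1→XX./..O/O..; (2,1)=+1→XX./.../OO.; (2,2)=+1→XX./.../O.O
ply 2, X at XXO/.../O.. | (1,0)=-1→XXO/X../O..*; (1,1)=-1→XXO/.X./O..; (1,2)=-1→XXO/..X/O..; (2,1)=-1→XXO/.../OX.; (2,2)=-1→XXO/.../O.X
ply 3, O at XXO/X../O.. | (1,1)=+1→XXO/XO./O..*; (1,2)=+1→XXO/X.O/O..; (2,1)=+1→XXO/X../OO.; (2,2)=+1→XXO/X../O.O
ply 4: XXO/XO./O.. is terminal -1 (X); from XX./.../O.. depth 6

value(XX./.../O.., O) = +1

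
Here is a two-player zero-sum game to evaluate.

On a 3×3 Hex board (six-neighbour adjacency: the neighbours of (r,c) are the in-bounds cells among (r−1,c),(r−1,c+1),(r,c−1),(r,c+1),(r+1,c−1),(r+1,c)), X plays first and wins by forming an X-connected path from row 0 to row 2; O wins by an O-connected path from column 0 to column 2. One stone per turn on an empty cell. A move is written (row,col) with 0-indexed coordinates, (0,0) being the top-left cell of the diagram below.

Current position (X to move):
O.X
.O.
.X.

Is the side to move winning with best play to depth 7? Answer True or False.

X winning at [O.X/.O./.X.]: True

ply 1, X at O.X/.O./.X. | (0,1)=-1→OXX/.O./.X.; (1,0)=-1→O.X/XO./.X.; (1,2)=+1→O.X/.OX/.X.*; (2,0)=-1→O.X/.O./XX.; (2,2)=-1→O.X/.O./.XX
ply 2: O.X/.OX/.X. is terminal -1 (O); from O.X/.O./.X. depth 7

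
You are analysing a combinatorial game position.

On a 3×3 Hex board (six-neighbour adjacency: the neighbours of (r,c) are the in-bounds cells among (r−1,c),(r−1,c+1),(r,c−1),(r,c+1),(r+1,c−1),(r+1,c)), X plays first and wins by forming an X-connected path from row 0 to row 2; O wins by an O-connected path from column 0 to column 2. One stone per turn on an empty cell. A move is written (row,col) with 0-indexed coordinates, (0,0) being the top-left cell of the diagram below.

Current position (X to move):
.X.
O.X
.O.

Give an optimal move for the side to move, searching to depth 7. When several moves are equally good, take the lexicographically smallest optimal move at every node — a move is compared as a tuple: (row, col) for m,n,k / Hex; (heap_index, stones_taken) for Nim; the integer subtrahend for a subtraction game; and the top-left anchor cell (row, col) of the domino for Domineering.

[.X./O.X/.O.] X move#1: (0,0):-1/XX./O.X/.O., (0,2):-1/.XX/O.X/.O., (1,1):+1/.X./OXX/.O.*, (2,0):-1/.X./O.X/XO., (2,2):+1/.X./O.X/.OX
[.X./OXX/.O.] O move#2: (0,0):-1/OX./OXX/.O.*, (0,2):-1/.XO/OXX/.O., (2,0):-1/.X./OXX/OO., (2,2):-1/.X./OXX/.OO
[OX./OXX/.O.] X move#3: (0,2):+1/OXX/OXX/.O.*, (2,0):+1/OX./OXX/XO., (2,2):+1/OX./OXX/.OX
[OXX/OXX/.O.] O move#4: (2,0):-1/OXX/OXX/OO.*, (2,2):-1/OXX/OXX/.OO
[OXX/OXX/OO.] X move#5: (2,2):+1/OXX/OXX/OOX*
[OXX/OXX/OOX] end (terminal -1, O#6); searched .X./O.X/.O. to 7

X's best at [.X./O.X/.O.]: (1,1)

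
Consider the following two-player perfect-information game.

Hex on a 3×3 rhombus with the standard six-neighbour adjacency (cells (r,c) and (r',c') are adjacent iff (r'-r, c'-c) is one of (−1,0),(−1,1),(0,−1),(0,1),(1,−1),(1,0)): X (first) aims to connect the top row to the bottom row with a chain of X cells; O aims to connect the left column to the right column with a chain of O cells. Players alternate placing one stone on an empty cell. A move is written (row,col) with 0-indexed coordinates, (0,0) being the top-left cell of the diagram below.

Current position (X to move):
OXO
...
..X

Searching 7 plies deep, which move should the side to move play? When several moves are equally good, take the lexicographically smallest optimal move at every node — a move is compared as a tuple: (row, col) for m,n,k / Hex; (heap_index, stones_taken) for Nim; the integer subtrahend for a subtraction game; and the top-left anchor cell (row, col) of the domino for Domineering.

X's best at [OXO/.../..X]: (1,0)

p1 X@[OXO/.../..X]: (1,0)[OXO/X../..X]+1* (1,1)[OXO/.X./..X]+1 (1,2)[OXO/..X/..X]-1 (2,0)[OXO/.../X.X]+1 (2,1)[OXO/.../.XX]-1
p2 O@[OXO/X../..X]: (1,1)[OXO/XO./..X]-1* (1,2)[OXO/X.O/..X]-1 (2,0)[OXO/X../O.X]-1 (2,1)[OXO/X../.OX]-1
p3 X@[OXO/XO./..X]: (1,2)[OXO/XOX/..X]-1 (2,0)[OXO/XO./X.X]+1* (2,1)[OXO/XO./.XX]-1
p4 O@[OXO/XO./X.X] terminal -1; root [OXO/.../..X] d7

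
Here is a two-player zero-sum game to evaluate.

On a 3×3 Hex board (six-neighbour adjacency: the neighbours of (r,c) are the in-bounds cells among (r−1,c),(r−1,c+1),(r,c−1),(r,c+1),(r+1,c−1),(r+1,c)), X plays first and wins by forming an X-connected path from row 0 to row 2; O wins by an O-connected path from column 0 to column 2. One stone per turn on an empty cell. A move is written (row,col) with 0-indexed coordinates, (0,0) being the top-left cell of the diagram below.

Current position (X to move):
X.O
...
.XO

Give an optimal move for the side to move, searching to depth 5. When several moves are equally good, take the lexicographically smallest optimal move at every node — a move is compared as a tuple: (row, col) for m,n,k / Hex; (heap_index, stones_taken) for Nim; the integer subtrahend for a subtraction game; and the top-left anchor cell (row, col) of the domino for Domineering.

ply 1, X at X.O/.../.XO | (0,1)=-1→XXO/.../.XO; (1,0)=+1→X.O/X../.XO*; (1,1)=+1→X.O/.X./.XO; (1,2)=-1→X.O/..X/.XO; (2,0)=-1→X.O/.../XXO
ply 2, O at X.O/X../.XO | (0,1)=-1→XOO/X../.XO*; (1,1)=-1→X.O/XO./.XO; (1,2)=-1→X.O/X.O/.XO; (2,0)=-1→X.O/X../OXO
ply 3, X at XOO/X../.XO | (1,1)=+1→XOO/XX./.XO*; (1,2)=+1→XOO/X.X/.XO; (2,0)=+1→XOO/X../XXO
ply 4: XOO/XX./.XO is terminal -1 (O); from X.O/.../.XO depth 5

X's best at [X.O/.../.XO]: (1,0)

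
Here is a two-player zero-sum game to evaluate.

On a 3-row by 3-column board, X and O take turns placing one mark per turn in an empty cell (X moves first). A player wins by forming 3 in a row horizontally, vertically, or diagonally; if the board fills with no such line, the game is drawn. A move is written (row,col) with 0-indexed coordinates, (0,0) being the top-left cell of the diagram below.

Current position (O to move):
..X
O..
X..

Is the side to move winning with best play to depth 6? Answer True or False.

ply 1, O at ..X/O../X.. | (0,0)=-1→O.X/O../X..; (0,1)=-1→.OX/O../X..; (1,1)=+0→..X/OO./X..*; (1,2)=-1→..X/O.O/X..; (2,1)=-1→..X/O../XO.; (2,2)=-1→..X/O../X.O
ply 2, X at ..X/OO./X.. | (0,0)=-1→X.X/OO./X..; (0,1)=-1→.XX/OO./X..; (1,2)=+0→..X/OOX/X..*; (2,1)=-1→..X/OO./XX.; (2,2)=-1→..X/OO./X.X
ply 3, O at ..X/OOX/X.. | (0,0)=-1→O.X/OOX/X..; (0,1)=-1→.OX/OOX/X..; (2,1)=-1→..X/OOX/XO.; (2,2)=+0→..X/OOX/X.O*
ply 4, X at ..X/OOX/X.O | (0,0)=+0→X.X/OOX/X.O*; (0,1)=-1→.XX/OOX/X.O; (2,1)=-1→..X/OOX/XXO
ply 5, O at X.X/OOX/X.O | (0,1)=+0→XOX/OOX/X.O*; (2,1)=-1→X.X/OOX/XOO
ply 6, X at XOX/OOX/X.O | (2,1)=+0→XOX/OOX/XXO*
ply 7: XOX/OOX/XXO is terminal +0 (O); from ..X/O../X.. depth 6

O winning at [..X/O../X..]: False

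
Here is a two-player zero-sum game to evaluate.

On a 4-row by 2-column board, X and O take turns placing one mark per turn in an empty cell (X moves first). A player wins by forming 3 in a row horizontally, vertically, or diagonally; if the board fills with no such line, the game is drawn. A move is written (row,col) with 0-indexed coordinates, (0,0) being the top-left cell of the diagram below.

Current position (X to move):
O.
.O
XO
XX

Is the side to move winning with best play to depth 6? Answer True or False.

[O./.O/XO/XX] X move#1: (0,1):+0/OX/.O/XO/XX, (1,0):+1/O./XO/XO/XX*
[O./XO/XO/XX] end (terminal -1, O#2); searched O./.O/XO/XX to 6

X winning at [O./.O/XO/XX]: True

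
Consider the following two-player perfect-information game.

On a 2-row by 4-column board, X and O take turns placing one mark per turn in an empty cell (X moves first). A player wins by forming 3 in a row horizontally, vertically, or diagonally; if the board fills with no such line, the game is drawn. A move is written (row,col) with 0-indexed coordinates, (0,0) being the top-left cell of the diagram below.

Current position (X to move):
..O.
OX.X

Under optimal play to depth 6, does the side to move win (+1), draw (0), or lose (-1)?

p1 X@[..O./OX.X]: (0,0)[X.O./OX.X]+0 (0,1)[.XO./OX.X]+0 (0,3)[..OX/OX.X]+0 (1,2)[..O./OXXX]+1*
p2 O@[..O./OXXX] terminal -1; root [..O./OX.X] d6

value(..O./OX.X, X) = +1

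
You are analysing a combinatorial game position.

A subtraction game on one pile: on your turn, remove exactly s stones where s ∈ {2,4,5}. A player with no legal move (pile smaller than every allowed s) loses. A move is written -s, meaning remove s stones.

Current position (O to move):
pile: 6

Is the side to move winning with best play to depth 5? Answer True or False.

p1 O@[6]: -2[4]-1 -4[2]-1 -5[1]+1*
p2 X@[1] terminal -1; root [6] d5

O winning at [6]: True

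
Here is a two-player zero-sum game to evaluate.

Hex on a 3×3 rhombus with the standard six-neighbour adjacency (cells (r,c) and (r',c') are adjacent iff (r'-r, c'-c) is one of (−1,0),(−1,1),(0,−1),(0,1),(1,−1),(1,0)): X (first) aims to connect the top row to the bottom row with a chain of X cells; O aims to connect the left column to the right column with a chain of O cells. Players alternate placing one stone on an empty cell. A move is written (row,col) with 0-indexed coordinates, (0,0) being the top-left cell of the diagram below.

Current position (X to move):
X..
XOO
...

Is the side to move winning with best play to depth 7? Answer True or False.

p1 X@[X../XOO/...]: (0,1)[XX./XOO/...]-1 (0,2)[X.X/XOO/...]-1 (2,0)[X../XOO/X..]+1* (2,1)[X../XOO/.X.]-1 (2,2)[X../XOO/..X]-1
p2 O@[X../XOO/X..] terminal -1; root [X../XOO/...] d7

X winning at [X../XOO/...]: True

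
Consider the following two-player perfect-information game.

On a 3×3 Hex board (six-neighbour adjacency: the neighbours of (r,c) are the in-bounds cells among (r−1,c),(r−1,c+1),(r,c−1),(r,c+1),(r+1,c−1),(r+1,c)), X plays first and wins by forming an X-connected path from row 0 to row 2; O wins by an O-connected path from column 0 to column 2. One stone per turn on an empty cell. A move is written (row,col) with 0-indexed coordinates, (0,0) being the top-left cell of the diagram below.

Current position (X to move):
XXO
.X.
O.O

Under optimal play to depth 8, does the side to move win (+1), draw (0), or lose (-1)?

ply 1, X at XXO/.X./O.O | (1,0)=-1→XXO/XX./O.O; (1,2)=-1→XXO/.XX/O.O; (2,1)=+1→XXO/.X./OXO*
ply 2: XXO/.X./OXO is terminal -1 (O); from XXO/.X./O.O depth 8

value(XXO/.X./O.O, X) = +1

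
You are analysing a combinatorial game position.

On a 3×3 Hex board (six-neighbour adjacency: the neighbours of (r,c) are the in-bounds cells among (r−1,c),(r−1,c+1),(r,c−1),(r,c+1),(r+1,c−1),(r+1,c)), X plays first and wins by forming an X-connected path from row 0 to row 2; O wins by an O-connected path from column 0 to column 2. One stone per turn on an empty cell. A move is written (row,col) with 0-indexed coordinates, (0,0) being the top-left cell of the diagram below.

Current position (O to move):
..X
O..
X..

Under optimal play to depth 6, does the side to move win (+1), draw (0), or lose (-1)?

ply 1, O at ..X/O../X.. | (0,0)=-1→O.X/O../X..*; (0,1)=-1→.OX/O../X..; (1,1)=-1→..X/OO./X..; (1,2)=-1→..X/O.O/X..; (2,1)=-1→..X/O../XO.; (2,2)=-1→..X/O../X.O
ply 2, X at O.X/O../X.. | (0,1)=+1→OXX/O../X..*; (1,1)=+1→O.X/OX./X..; (1,2)=+1→O.X/O.X/X..; (2,1)=+1→O.X/O../XX.; (2,2)=+1→O.X/O../X.X
ply 3, O at OXX/O../X.. | (1,1)=-1→OXX/OO./X..*; (1,2)=-1→OXX/O.O/X..; (2,1)=-1→OXX/O../XO.; (2,2)=-1→OXX/O../X.O
ply 4, X at OXX/OO./X.. | (1,2)=+1→OXX/OOX/X..*; (2,1)=-1→OXX/OO./XX.; (2,2)=-1→OXX/OO./X.X
ply 5, O at OXX/OOX/X.. | (2,1)=-1→OXX/OOX/XO.*; (2,2)=-1→OXX/OOX/X.O
ply 6, X at OXX/OOX/XO. | (2,2)=+1→OXX/OOX/XOX*
ply 7: OXX/OOX/XOX is terminal -1 (O); from ..X/O../X.. depth 6

value(..X/O../X.., O) = -1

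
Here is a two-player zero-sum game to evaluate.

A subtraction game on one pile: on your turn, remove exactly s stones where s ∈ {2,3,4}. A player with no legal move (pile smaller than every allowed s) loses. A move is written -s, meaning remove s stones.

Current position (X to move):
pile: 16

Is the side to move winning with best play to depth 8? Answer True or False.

X winning at [16]: True

p1 X@[16]: -2[14]-1 -3[13]+1* -4[12]+1
p2 O@[13]: -2[11]-1* -3[10]-1 -4[9]-1
p3 X@[11]: -2[9]-1 -3[8]-1 -4[7]+1*
p4 O@[7]: -2[5]-1* -3[4]-1 -4[3]-1
p5 X@[5]: -2[3]-1 -3[2]-1 -4[1]+1*
p6 O@[1] terminal -1; root [16] d8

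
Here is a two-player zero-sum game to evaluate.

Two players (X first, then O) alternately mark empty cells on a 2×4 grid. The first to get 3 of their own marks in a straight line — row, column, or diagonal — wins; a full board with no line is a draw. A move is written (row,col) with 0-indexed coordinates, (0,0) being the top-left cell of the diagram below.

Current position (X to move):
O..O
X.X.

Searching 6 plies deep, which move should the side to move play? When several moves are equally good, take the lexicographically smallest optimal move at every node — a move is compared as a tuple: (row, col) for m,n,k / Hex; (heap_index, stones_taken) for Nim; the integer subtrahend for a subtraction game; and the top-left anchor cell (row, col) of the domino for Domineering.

[O..O/X.X.] X move#1: (0,1):+0/OX.O/X.X., (0,2):+0/O.XO/X.X., (1,1):+1/O..O/XXX.*, (1,3):+0/O..O/X.XX
[O..O/XXX.] end (terminal -1, O#2); searched O..O/X.X. to 6

X's best at [O..O/X.X.]: (1,1)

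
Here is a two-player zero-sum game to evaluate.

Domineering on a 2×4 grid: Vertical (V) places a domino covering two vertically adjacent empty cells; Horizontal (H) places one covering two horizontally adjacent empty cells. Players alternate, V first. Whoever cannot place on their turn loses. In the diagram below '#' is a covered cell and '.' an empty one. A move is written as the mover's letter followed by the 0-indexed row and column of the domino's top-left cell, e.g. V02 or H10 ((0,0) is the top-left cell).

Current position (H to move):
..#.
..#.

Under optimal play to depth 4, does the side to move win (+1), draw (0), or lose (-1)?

p1 H@[..#./..#.]: H00[###./..#.]+1* H10[..#./###.]+1
p2 V@[###./..#.]: V03[####/..##]-1*
p3 H@[####/..##]: H10[####/####]+1*
p4 V@[####/####] terminal -1; root [..#./..#.] d4

value(..#./..#., H) = +1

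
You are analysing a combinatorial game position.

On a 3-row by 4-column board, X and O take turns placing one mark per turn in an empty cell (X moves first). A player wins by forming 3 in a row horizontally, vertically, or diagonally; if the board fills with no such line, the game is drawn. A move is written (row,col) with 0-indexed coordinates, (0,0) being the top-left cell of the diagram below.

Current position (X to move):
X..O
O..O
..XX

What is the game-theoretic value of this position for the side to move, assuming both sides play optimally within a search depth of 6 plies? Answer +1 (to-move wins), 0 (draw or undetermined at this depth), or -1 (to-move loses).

value(X..O/O..O/..XX, X) = +1

ply 1, X at X..O/O..O/..XX | (0,1)=+1→XX.O/O..O/..XX*; (0,2)=+1→X.XO/O..O/..XX; (1,1)=+1→X..O/OX.O/..XX; (1,2)=+1→X..O/O.XO/..XX; (2,0)=+1→X..O/O..O/X.XX; (2,1)=+1→X..O/O..O/.XXX
ply 2, O at XX.O/O..O/..XX | (0,2)=-1→XXOO/O..O/..XX*; (1,1)=-1→XX.O/OO.O/..XX; (1,2)=-1→XX.O/O.OO/..XX; (2,0)=-1→XX.O/O..O/O.XX; (2,1)=-1→XX.O/O..O/.OXX
ply 3, X at XXOO/O..O/..XX | (1,1)=+1→XXOO/OX.O/..XX*; (1,2)=+1→XXOO/O.XO/..XX; (2,0)=+1→XXOO/O..O/X.XX; (2,1)=+1→XXOO/O..O/.XXX
ply 4: XXOO/OX.O/..XX is terminal -1 (O); from X..O/O..O/..XX depth 6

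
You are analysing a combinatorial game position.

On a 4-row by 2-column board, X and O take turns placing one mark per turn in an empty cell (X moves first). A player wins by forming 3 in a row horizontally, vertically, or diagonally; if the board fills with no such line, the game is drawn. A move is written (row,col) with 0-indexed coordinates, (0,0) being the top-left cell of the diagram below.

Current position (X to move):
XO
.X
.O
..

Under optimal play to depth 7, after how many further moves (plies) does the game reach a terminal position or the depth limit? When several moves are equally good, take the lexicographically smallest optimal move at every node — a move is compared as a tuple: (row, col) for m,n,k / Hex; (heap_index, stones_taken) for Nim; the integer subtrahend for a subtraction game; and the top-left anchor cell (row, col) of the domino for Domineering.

[XO/.X/.O/..] X move#1: (1,0):+0/XO/XX/.O/..*, (2,0):+0/XO/.X/XO/.., (3,0):+0/XO/.X/.O/X., (3,1):+0/XO/.X/.O/.X
[XO/XX/.O/..] O move#2: (2,0):+0/XO/XX/OO/..*, (3,0):-1/XO/XX/.O/O., (3,1):-1/XO/XX/.O/.O
[XO/XX/OO/..] X move#3: (3,0):+0/XO/XX/OO/X.*, (3,1):+0/XO/XX/OO/.X
[XO/XX/OO/X.] O move#4: (3,1):+0/XO/XX/OO/XO*
[XO/XX/OO/XO] end (terminal +0, X#5); searched XO/.X/.O/.. to 7

PV length from [XO/.X/.O/..]: 4 plies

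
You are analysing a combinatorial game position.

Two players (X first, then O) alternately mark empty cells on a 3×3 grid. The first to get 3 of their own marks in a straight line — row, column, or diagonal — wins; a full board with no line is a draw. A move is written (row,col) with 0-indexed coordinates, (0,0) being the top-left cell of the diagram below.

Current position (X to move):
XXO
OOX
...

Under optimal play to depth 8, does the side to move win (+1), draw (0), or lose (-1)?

[XXO/OOX/...] X move#1: (2,0):+0/XXO/OOX/X..*, (2,1):-1/XXO/OOX/.X., (2,2):-1/XXO/OOX/..X
[XXO/OOX/X..] O move#2: (2,1):+0/XXO/OOX/XO.*, (2,2):+0/XXO/OOX/X.O
[XXO/OOX/XO.] X move#3: (2,2):+0/XXO/OOX/XOX*
[XXO/OOX/XOX] end (terminal +0, O#4); searched XXO/OOX/... to 8

value(XXO/OOX/..., X) = 0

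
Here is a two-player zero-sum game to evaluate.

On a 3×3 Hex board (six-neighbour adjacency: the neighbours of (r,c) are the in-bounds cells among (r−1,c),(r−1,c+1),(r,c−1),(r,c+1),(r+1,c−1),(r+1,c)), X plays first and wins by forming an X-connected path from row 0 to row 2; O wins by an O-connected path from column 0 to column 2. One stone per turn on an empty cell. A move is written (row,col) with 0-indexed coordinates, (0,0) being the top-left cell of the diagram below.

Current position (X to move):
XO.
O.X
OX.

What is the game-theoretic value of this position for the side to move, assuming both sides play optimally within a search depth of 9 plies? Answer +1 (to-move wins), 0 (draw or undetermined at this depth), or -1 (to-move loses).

value(XO./O.X/OX., X) = +1

[XO./O.X/OX.] X move#1: (0,2):+1/XOX/O.X/OX.*, (1,1):-1/XO./OXX/OX., (2,2):-1/XO./O.X/OXX
[XOX/O.X/OX.] end (terminal -1, O#2); searched XO./O.X/OX. to 9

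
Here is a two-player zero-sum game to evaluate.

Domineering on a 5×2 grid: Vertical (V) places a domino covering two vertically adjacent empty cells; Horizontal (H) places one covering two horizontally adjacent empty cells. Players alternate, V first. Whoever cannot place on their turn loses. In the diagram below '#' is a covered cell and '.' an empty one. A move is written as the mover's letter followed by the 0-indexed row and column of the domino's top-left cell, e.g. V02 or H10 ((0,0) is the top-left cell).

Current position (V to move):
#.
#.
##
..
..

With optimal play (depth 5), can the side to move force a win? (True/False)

[#./#./##/../..] V move#1: V01:-1/##/##/##/../.., V30:+1/#./#./##/#./#.*, V31:+1/#./#./##/.#/.#
[#./#./##/#./#.] end (terminal -1, H#2); searched #./#./##/../.. to 5

V winning at [#./#./##/../..]: True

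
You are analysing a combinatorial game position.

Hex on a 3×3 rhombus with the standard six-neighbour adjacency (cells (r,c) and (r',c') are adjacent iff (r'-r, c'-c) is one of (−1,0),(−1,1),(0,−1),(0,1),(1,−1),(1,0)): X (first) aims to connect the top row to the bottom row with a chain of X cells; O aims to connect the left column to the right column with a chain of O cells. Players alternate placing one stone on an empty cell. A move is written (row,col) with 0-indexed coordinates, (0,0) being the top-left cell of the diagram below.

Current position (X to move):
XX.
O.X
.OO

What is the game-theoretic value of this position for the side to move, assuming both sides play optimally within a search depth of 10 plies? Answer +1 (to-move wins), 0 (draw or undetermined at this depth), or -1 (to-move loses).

[XX./O.X/.OO] X move#1: (0,2):-1/XXX/O.X/.OO*, (1,1):-1/XX./OXX/.OO, (2,0):-1/XX./O.X/XOO
[XXX/O.X/.OO] O move#2: (1,1):+1/XXX/OOX/.OO*, (2,0):+1/XXX/O.X/OOO
[XXX/OOX/.OO] end (terminal -1, X#3); searched XX./O.X/.OO to 10

value(XX./O.X/.OO, X) = -1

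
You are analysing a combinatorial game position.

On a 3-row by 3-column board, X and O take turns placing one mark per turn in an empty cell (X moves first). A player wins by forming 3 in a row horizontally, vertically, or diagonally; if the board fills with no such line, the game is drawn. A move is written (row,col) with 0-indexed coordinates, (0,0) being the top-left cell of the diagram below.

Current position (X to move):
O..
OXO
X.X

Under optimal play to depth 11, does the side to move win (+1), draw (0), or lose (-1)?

[O../OXO/X.X] X move#1: (0,1):+1/OX./OXO/X.X*, (0,2):+1/O.X/OXO/X.X, (2,1):+1/O../OXO/XXX
[OX./OXO/X.X] O move#2: (0,2):-1/OXO/OXO/X.X*, (2,1):-1/OX./OXO/XOX
[OXO/OXO/X.X] X move#3: (2,1):+1/OXO/OXO/XXX*
[OXO/OXO/XXX] end (terminal -1, O#4); searched O../OXO/X.X to 11

value(O../OXO/X.X, X) = +1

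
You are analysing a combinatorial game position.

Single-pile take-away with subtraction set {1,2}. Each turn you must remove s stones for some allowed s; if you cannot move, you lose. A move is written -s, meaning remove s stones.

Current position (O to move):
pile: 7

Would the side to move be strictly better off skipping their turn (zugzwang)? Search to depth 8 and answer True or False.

p1 O@[7]: -1[6]+1* -2[5]-1
p2 X@[6]: -1[5]-1* -2[4]-1
p3 O@[5]: -1[4]-1 -2[3]+1*
p4 X@[3]: -1[2]-1* -2[1]-1
p5 O@[2]: -1[1]-1 -2[0]+1*
p6 X@[0] terminal -1; root [7] d8
if O skipped the turn, X would face:
~ p1 X@[7]: -1[6]+1* -2[5]-1
~ p2 O@[6]: -1[5]-1* -2[4]-1
~ p3 X@[5]: -1[4]-1 -2[3]+1*
~ p4 O@[3]: -1[2]-1* -2[1]-1
~ p5 X@[2]: -1[1]-1 -2[0]+1*
~ p6 O@[0] terminal -1; root [7] d8
compare (O): move=+1 vs pass=-1

zugzwang(7, O) = False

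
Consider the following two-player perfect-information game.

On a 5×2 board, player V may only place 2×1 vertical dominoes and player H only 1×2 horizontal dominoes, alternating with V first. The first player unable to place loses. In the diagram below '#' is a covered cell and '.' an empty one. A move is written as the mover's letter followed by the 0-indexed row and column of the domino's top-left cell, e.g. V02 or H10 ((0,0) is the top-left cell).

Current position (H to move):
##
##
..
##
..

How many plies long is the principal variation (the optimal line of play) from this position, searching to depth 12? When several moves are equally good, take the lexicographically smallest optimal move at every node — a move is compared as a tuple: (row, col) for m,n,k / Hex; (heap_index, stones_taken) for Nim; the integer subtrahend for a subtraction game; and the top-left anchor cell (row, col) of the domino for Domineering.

p1 H@[##/##/../##/..]: H20[##/##/##/##/..]+1* H40[##/##/../##/##]+1
p2 V@[##/##/##/##/..] terminal -1; root [##/##/../##/..] d12

PV length from [##/##/../##/..]: 1 ply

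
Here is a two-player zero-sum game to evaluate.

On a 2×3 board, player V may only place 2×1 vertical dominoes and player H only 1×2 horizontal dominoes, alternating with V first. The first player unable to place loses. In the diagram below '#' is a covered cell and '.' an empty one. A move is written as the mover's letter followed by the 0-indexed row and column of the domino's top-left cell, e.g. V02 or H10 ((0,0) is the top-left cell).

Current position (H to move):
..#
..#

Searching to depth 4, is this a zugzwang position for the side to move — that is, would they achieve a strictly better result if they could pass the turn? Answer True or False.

ply 1, H at ..#/..# | H00=+1→###/..#*; H10=+1→..#/###
ply 2: ###/..# is terminal -1 (V); from ..#/..# depth 4
if H skipped the turn, V would face:
~ ply 1, V at ..#/..# | V00=+1→#.#/#.#*; V01=+1→.##/.##
~ ply 2: #.#/#.# is terminal -1 (H); from ..#/..# depth 4
compare (H): move=+1 vs pass=-1

zugzwang(..#/..#, H) = False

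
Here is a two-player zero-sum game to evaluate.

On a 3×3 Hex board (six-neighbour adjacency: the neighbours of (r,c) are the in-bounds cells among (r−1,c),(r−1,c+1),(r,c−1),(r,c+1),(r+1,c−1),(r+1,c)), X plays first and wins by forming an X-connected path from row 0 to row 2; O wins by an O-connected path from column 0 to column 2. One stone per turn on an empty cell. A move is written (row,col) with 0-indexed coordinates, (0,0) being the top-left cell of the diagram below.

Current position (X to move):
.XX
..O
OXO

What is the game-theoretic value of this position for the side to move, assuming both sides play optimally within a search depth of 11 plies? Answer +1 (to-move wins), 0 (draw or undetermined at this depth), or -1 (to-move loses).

value(.XX/..O/OXO, X) = +1

ply 1, X at .XX/..O/OXO | (0,0)=-1→XXX/..O/OXO; (1,0)=-1→.XX/X.O/OXO; (1,1)=+1→.XX/.XO/OXO*
ply 2: .XX/.XO/OXO is terminal -1 (O); from .XX/..O/OXO depth 11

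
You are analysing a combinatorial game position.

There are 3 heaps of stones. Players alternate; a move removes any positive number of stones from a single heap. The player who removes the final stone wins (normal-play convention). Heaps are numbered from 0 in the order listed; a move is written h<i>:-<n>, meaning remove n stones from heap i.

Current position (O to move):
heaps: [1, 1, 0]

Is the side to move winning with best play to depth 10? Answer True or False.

p1 O@[(1,1,0)]: h0:-1[(0,1,0)]-1* h1:-1[(1,0,0)]-1
p2 X@[(0,1,0)]: h1:-1[(0,0,0)]+1*
p3 O@[(0,0,0)] terminal -1; root [(1,1,0)] d10

O winning at [(1,1,0)]: False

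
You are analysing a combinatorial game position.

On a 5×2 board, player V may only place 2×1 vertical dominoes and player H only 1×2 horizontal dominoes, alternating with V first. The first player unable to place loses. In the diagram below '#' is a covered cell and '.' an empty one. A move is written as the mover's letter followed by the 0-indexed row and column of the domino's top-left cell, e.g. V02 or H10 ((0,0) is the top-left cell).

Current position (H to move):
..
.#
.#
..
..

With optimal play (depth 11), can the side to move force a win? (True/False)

[../.#/.#/../..] H move#1: H00:-1/##/.#/.#/../.., H30:+1/../.#/.#/##/..*, H40:+1/../.#/.#/../##
[../.#/.#/##/..] V move#2: V00:-1/#./##/.#/##/..*, V10:-1/../##/##/##/..
[#./##/.#/##/..] H move#3: H40:+1/#./##/.#/##/##*
[#./##/.#/##/##] end (terminal -1, V#4); searched ../.#/.#/../.. to 11

H winning at [../.#/.#/../..]: True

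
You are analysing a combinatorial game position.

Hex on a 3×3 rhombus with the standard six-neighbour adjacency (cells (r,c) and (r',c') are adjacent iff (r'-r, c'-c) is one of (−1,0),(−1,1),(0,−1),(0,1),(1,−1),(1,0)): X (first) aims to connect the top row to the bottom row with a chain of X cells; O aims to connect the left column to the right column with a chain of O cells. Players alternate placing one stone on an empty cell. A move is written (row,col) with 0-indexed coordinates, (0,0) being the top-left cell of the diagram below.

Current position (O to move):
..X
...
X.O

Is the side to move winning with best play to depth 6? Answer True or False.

O winning at [..X/.../X.O]: False

p1 O@[..X/.../X.O]: (0,0)[O.X/.../X.O]-1* (0,1)[.OX/.../X.O]-1 (1,0)[..X/O../X.O]-1 (1,1)[..X/.O./X.O]-1 (1,2)[..X/..O/X.O]-1 (2,1)[..X/.../XOO]-1
p2 X@[O.X/.../X.O]: (0,1)[OXX/.../X.O]+1* (1,0)[O.X/X../X.O]+1 (1,1)[O.X/.X./X.O]+1 (1,2)[O.X/..X/X.O]+1 (2,1)[O.X/.../XXO]+1
p3 O@[OXX/.../X.O]: (1,0)[OXX/O../X.O]-1* (1,1)[OXX/.O./X.O]-1 (1,2)[OXX/..O/X.O]-1 (2,1)[OXX/.../XOO]-1
p4 X@[OXX/O../X.O]: (1,1)[OXX/OX./X.O]+1* (1,2)[OXX/O.X/X.O]+1 (2,1)[OXX/O../XXO]+1
p5 O@[OXX/OX./X.O] terminal -1; root [..X/.../X.O] d6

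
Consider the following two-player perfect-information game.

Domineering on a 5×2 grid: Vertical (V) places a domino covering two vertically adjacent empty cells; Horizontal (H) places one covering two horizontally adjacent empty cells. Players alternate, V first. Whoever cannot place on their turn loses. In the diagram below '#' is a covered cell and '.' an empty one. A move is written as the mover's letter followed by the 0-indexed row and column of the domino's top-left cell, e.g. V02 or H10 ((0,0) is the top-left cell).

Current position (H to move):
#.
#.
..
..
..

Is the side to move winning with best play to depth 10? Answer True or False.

[#./#./../../..] H move#1: H20:-1/#./#./##/../.., H30:+1/#./#./../##/..*, H40:-1/#./#./../../##
[#./#./../##/..] V move#2: V01:-1/##/##/../##/..*, V11:-1/#./##/.#/##/..
[##/##/../##/..] H move#3: H20:+1/##/##/##/##/..*, H40:+1/##/##/../##/##
[##/##/##/##/..] end (terminal -1, V#4); searched #./#./../../.. to 10

H winning at [#./#./../../..]: True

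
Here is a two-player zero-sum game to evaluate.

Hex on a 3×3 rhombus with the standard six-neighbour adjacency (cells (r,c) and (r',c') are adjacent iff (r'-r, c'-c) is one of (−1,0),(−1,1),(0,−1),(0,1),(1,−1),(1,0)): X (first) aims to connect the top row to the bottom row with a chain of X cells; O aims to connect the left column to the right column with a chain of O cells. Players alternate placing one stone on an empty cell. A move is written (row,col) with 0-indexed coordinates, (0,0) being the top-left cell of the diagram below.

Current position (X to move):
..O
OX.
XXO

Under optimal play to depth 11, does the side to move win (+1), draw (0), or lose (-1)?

ply 1, X at ..O/OX./XXO | (0,0)=-1→X.O/OX./XXO; (0,1)=+1→.XO/OX./XXO*; (1,2)=-1→..O/OXX/XXO
ply 2: .XO/OX./XXO is terminal -1 (O); from ..O/OX./XXO depth 11

value(..O/OX./XXO, X) = +1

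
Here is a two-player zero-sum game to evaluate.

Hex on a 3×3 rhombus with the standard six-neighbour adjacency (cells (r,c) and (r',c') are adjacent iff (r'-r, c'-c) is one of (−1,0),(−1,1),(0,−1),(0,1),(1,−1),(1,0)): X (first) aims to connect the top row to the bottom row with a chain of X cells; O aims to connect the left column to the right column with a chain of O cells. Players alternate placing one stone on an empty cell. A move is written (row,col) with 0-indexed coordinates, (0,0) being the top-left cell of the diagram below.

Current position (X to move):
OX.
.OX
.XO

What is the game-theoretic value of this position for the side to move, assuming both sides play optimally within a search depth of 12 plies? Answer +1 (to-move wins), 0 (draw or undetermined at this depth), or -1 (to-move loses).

ply 1, X at OX./.OX/.XO | (0,2)=+1→OXX/.OX/.XO*; (1,0)=+1→OX./XOX/.XO; (2,0)=+1→OX./.OX/XXO
ply 2: OXX/.OX/.XO is terminal -1 (O); from OX./.OX/.XO depth 12

value(OX./.OX/.XO, X) = +1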